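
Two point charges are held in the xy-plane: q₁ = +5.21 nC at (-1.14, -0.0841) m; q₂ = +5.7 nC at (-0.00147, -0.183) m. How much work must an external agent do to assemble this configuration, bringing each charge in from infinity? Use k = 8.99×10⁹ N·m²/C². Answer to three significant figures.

2.34×10⁻⁷ J

The work to assemble the configuration equals its total potential energy, U = Σ kqᵢqⱼ/rᵢⱼ over all pairs.
Pair separations: r₁₂ = 1.14 m.
U = (2.34×10⁻⁷) = 2.34×10⁻⁷ J.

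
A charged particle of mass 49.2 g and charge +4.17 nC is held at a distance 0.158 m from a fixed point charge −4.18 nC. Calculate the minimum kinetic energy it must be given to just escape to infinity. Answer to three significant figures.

9.92×10⁻⁷ J

To just escape, total mechanical energy must reach zero at infinity: ½mv²_min + U = 0, so ½mv²_min = −U = |kQq|/r.
|U| = |kQq|/r = (8.99×10⁹ N·m²/C²)(4.18×10⁻⁹)(4.17×10⁻⁹)/(0.158) = 9.92×10⁻⁷ J.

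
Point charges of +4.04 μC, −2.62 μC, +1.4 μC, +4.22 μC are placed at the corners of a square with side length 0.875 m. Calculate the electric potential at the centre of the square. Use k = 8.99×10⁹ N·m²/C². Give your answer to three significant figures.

1.02×10⁵ V

The total potential is the scalar sum of each charge's contribution, V = Σ kqᵢ/rᵢ.
The distance from each corner to the centre is a√2/2 = 0.619 m.
V = k[(4.04×10⁻⁶)/(0.619) + (-2.62×10⁻⁶)/(0.619) + (1.40×10⁻⁶)/(0.619) + (4.22×10⁻⁶)/(0.619)] = 1.02×10⁵ V.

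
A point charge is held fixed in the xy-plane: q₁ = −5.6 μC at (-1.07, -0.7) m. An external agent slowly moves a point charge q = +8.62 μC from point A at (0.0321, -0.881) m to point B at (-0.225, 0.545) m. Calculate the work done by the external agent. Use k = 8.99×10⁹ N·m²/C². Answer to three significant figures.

For quasistatic motion the external work equals the change in potential energy: W_ext = qΔV = q(V_B − V_A).
At A: distance to the source charge is 1.12 m; V_A = kq₁/r = -4.51×10⁴ V.
At B: distance to the source charge is 1.50 m; V_B = kq₁/r = -3.35×10⁴ V.
ΔV = V_B − V_A = 1.16×10⁴ V.
W_ext = qΔV = (8.62×10⁻⁶ C)(1.16×10⁴ V) = 0.100 J.

0.100 J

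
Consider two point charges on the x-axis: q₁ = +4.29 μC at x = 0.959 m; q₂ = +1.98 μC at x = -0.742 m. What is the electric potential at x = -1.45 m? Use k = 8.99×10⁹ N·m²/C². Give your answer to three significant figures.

4.12×10⁴ V

Electric potential is a scalar, so the contributions from each charge add algebraically: V = Σ kqᵢ/rᵢ.
Distances from the field point to each charge: r₁ = 2.41 m, r₂ = 0.708 m.
V = k[(4.29×10⁻⁶)/(2.41) + (1.98×10⁻⁶)/(0.708)] = 4.12×10⁴ V.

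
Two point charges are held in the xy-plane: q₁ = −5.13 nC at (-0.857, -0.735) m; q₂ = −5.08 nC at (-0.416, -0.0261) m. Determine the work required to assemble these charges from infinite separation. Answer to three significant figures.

2.81×10⁻⁷ J

The assembly work is the sum of pairwise potential energies, U = Σ_{i<j} kqᵢqⱼ/rᵢⱼ.
Pair separations: r₁₂ = 0.835 m.
U = (2.81×10⁻⁷) = 2.81×10⁻⁷ J.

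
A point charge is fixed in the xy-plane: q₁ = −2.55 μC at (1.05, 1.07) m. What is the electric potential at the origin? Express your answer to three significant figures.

The total potential is the scalar sum of each charge's contribution, V = Σ kqᵢ/rᵢ.
Distances from the field point to each charge: r₁ = 1.50 m.
V = k[(-2.55×10⁻⁶)/(1.50)] = -1.53×10⁴ V.

-1.53×10⁴ V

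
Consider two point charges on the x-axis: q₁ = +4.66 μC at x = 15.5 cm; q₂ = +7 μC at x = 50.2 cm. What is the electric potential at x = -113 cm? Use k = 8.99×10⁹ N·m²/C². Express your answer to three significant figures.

The total potential is the scalar sum of each charge's contribution, V = Σ kqᵢ/rᵢ.
Distances from the field point to each charge: r₁ = 1.28 m, r₂ = 1.63 m.
V = k[(4.66×10⁻⁶)/(1.28) + (7.00×10⁻⁶)/(1.63)] = 7.12×10⁴ V.

7.12×10⁴ V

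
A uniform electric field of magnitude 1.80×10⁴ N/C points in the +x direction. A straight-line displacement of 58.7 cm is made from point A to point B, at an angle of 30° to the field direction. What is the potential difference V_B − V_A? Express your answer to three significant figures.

Only the component of displacement along E changes the potential: ΔV = −E·d·cosθ.
ΔV = −(1.80×10⁴ V/m)(0.587 m)cos30° = -9150 V.

-9150 V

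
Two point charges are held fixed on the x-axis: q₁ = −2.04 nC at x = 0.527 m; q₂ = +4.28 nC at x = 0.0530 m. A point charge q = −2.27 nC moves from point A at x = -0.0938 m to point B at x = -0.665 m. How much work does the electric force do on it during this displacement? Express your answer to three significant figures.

The work done by the electric force is W_field = −ΔU = −q(V_B − V_A) = q(V_A − V_B).
At A: distances to the source charges are 0.621 m, 0.147 m; V_A = Σ kqᵢ/rᵢ = 233 V.
At B: distances to the source charges are 1.19 m, 0.718 m; V_B = Σ kqᵢ/rᵢ = 38.2 V.
ΔV = V_B − V_A = -194 V.
W_field = −qΔV = −(-2.27×10⁻⁹ C)(-194 V) = -4.41×10⁻⁷ J.

-4.41×10⁻⁷ J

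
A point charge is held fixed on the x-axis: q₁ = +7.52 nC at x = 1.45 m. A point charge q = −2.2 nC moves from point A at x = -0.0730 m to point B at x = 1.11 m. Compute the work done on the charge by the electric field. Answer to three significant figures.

The work done by the electric force is W_field = −ΔU = −q(V_B − V_A) = q(V_A − V_B).
At A: distance to the source charge is 1.52 m; V_A = kq₁/r = 44.4 V.
At B: distance to the source charge is 0.340 m; V_B = kq₁/r = 199 V.
ΔV = V_B − V_A = 154 V.
W_field = −qΔV = −(-2.20×10⁻⁹ C)(154 V) = 3.40×10⁻⁷ J.

3.40×10⁻⁷ J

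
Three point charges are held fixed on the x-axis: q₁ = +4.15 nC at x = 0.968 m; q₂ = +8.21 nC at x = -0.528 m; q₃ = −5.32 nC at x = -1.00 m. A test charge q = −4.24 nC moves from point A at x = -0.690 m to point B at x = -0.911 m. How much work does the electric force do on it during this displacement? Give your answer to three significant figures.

The work done by the electric force is W_field = −ΔU = −q(V_B − V_A) = q(V_A − V_B).
At A: distances to the source charges are 1.66 m, 0.162 m, 0.310 m; V_A = Σ kqᵢ/rᵢ = 324 V.
At B: distances to the source charges are 1.88 m, 0.383 m, 0.0890 m; V_B = Σ kqᵢ/rᵢ = -325 V.
ΔV = V_B − V_A = -649 V.
W_field = −qΔV = −(-4.24×10⁻⁹ C)(-649 V) = -2.75×10⁻⁶ J.

-2.75×10⁻⁶ J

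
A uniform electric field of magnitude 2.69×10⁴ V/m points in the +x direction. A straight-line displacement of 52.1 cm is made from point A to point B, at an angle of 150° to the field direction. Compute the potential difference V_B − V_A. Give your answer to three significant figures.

Only the component of displacement along E changes the potential: ΔV = −E·d·cosθ.
ΔV = −(2.69×10⁴ V/m)(0.521 m)cos150° = 1.21×10⁴ V.

1.21×10⁴ V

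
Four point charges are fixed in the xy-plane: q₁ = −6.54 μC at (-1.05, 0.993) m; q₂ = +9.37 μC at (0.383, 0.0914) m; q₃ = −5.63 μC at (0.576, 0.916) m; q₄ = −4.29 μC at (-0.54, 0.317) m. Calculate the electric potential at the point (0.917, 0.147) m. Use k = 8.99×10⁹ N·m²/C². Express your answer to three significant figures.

The total potential is the scalar sum of each charge's contribution, V = Σ kqᵢ/rᵢ.
Distances from the field point to each charge: r₁ = 2.14 m, r₂ = 0.537 m, r₃ = 0.841 m, r₄ = 1.47 m.
V = k[(-6.54×10⁻⁶)/(2.14) + (9.37×10⁻⁶)/(0.537) + (-5.63×10⁻⁶)/(0.841) + (-4.29×10⁻⁶)/(1.47)] = 4.30×10⁴ V.

4.30×10⁴ V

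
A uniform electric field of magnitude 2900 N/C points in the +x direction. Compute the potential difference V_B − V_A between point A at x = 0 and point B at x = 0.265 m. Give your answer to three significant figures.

-768 V

In a uniform field, potential decreases in the direction of E: V_B − V_A = −E·Δx.
V_B − V_A = −(2900 V/m)(0.265 m) = -768 V.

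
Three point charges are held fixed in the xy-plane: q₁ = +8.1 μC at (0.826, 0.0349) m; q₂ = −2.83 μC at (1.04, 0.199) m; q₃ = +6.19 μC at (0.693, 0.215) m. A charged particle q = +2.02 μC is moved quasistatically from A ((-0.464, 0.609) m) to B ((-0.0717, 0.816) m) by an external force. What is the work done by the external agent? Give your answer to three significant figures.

For quasistatic motion the external work equals the change in potential energy: W_ext = qΔV = q(V_B − V_A).
At A: distances to the source charges are 1.41 m, 1.56 m, 1.22 m; V_A = Σ kqᵢ/rᵢ = 8.08×10⁴ V.
At B: distances to the source charges are 1.19 m, 1.27 m, 0.973 m; V_B = Σ kqᵢ/rᵢ = 9.84×10⁴ V.
ΔV = V_B − V_A = 1.76×10⁴ V.
W_ext = qΔV = (2.02×10⁻⁶ C)(1.76×10⁴ V) = 0.0356 J.

0.0356 J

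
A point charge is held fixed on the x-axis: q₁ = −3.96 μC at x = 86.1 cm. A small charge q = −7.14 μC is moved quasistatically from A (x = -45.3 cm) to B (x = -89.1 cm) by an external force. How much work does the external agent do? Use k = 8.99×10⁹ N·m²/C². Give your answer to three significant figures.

For quasistatic motion the external work equals the change in potential energy: W_ext = qΔV = q(V_B − V_A).
At A: distance to the source charge is 1.31 m; V_A = kq₁/r = -2.71×10⁴ V.
At B: distance to the source charge is 1.75 m; V_B = kq₁/r = -2.03×10⁴ V.
ΔV = V_B − V_A = 6770 V.
W_ext = qΔV = (-7.14×10⁻⁶ C)(6770 V) = -0.0484 J.

-0.0484 J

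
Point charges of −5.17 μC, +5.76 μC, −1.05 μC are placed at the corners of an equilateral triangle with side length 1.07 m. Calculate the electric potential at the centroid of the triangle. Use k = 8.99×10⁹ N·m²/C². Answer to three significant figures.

Electric potential is a scalar, so the contributions from each charge add algebraically: V = Σ kqᵢ/rᵢ.
The distance from each vertex to the centroid is a/√3 = 0.618 m.
V = k[(-5.17×10⁻⁶)/(0.618) + (5.76×10⁻⁶)/(0.618) + (-1.05×10⁻⁶)/(0.618)] = -6690 V.

-6690 V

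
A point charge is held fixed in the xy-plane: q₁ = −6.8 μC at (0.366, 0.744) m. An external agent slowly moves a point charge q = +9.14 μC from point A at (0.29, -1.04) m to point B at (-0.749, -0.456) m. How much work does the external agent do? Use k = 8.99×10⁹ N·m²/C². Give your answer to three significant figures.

-0.0282 J

For quasistatic motion the external work equals the change in potential energy: W_ext = qΔV = q(V_B − V_A).
At A: distance to the source charge is 1.79 m; V_A = kq₁/r = -3.42×10⁴ V.
At B: distance to the source charge is 1.64 m; V_B = kq₁/r = -3.73×10⁴ V.
ΔV = V_B − V_A = -3080 V.
W_ext = qΔV = (9.14×10⁻⁶ C)(-3080 V) = -0.0282 J.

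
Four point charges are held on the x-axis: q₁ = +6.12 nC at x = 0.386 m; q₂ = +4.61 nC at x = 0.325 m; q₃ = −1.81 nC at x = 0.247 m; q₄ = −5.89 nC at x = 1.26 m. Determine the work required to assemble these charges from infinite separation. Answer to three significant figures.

1.94×10⁻⁶ J

The assembly work is the sum of pairwise potential energies, U = Σ_{i<j} kqᵢqⱼ/rᵢⱼ.
Pair separations: r₁₂ = 0.0610 m, r₁₃ = 0.139 m, r₁₄ = 0.874 m, r₂₃ = 0.0780 m, r₂₄ = 0.935 m, r₃₄ = 1.01 m.
Summing all 6 pair terms gives U = 1.94×10⁻⁶ J.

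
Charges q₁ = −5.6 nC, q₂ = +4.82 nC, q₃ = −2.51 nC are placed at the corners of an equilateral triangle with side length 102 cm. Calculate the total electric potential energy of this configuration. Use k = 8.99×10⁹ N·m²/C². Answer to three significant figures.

-2.21×10⁻⁷ J

The assembly work is the sum of pairwise potential energies, U = Σ_{i<j} kqᵢqⱼ/rᵢⱼ.
All three pair separations equal the side length, 1.02 m.
U = (-2.38×10⁻⁷) + (1.24×10⁻⁷) + (-1.07×10⁻⁷) = -2.21×10⁻⁷ J.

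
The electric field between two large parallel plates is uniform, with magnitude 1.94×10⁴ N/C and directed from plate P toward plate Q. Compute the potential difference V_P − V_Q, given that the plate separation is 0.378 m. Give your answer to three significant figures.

In a uniform field, potential decreases in the direction of E: ΔV = −E·d for a displacement d parallel to E.
Going from Q to P is a displacement of 0.378 m opposite to the field, so V_P − V_Q = +Ed = 7330 V.

7330 V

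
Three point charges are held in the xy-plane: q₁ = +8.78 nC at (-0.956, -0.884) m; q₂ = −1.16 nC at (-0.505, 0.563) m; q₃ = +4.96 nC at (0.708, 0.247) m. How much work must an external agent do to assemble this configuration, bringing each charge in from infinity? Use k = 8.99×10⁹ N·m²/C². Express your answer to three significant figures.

9.29×10⁻⁸ J

The work to assemble the configuration equals its total potential energy, U = Σ kqᵢqⱼ/rᵢⱼ over all pairs.
Pair separations: r₁₂ = 1.52 m, r₁₃ = 2.01 m, r₂₃ = 1.25 m.
U = (-6.04×10⁻⁸) + (1.95×10⁻⁷) + (-4.13×10⁻⁸) = 9.29×10⁻⁸ J.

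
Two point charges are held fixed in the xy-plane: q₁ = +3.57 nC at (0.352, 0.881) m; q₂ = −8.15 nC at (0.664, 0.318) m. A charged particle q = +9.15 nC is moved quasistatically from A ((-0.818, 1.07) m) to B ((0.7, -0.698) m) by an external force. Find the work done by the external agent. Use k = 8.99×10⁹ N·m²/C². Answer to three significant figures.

For quasistatic motion the external work equals the change in potential energy: W_ext = qΔV = q(V_B − V_A).
At A: distances to the source charges are 1.19 m, 1.66 m; V_A = Σ kqᵢ/rᵢ = -17.0 V.
At B: distances to the source charges are 1.62 m, 1.02 m; V_B = Σ kqᵢ/rᵢ = -52.2 V.
ΔV = V_B − V_A = -35.2 V.
W_ext = qΔV = (9.15×10⁻⁹ C)(-35.2 V) = -3.22×10⁻⁷ J.

-3.22×10⁻⁷ J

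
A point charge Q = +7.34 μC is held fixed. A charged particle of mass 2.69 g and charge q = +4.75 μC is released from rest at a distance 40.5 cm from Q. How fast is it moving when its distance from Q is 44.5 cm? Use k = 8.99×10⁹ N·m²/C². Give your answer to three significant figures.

Only the electrostatic force acts, so mechanical energy is conserved: ½mv² = U₁ − U₂ = kQq(1/r₁ − 1/r₂).
U₁ − U₂ = (8.99×10⁹ N·m²/C²)(7.34×10⁻⁶ C)(4.75×10⁻⁶ C)(1/0.405 − 1/0.445) = 0.0696 J.
v = √(2·0.0696/2.69×10⁻³) = 7.19 m/s.

7.19 m/s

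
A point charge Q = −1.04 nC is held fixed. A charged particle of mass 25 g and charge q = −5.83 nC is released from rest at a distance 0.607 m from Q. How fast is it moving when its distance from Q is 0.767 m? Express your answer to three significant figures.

1.22×10⁻³ m/s

Only the electrostatic force acts, so mechanical energy is conserved: ½mv² = U₁ − U₂ = kQq(1/r₁ − 1/r₂).
U₁ − U₂ = (8.99×10⁹ N·m²/C²)(-1.04×10⁻⁹ C)(-5.83×10⁻⁹ C)(1/0.607 − 1/0.767) = 1.87×10⁻⁸ J.
v = √(2·1.87×10⁻⁸/0.0250) = 1.22×10⁻³ m/s.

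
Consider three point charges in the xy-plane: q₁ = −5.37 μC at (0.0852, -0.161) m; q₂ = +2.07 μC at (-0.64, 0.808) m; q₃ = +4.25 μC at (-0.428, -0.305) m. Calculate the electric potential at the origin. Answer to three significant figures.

Electric potential is a scalar, so the contributions from each charge add algebraically: V = Σ kqᵢ/rᵢ.
Distances from the field point to each charge: r₁ = 0.182 m, r₂ = 1.03 m, r₃ = 0.526 m.
V = k[(-5.37×10⁻⁶)/(0.182) + (2.07×10⁻⁶)/(1.03) + (4.25×10⁻⁶)/(0.526)] = -1.74×10⁵ V.

-1.74×10⁵ V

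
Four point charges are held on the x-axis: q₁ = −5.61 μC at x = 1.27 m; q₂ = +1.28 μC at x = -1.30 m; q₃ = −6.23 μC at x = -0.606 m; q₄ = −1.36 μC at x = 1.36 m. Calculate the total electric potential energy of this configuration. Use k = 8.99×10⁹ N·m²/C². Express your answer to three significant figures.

The assembly work is the sum of pairwise potential energies, U = Σ_{i<j} kqᵢqⱼ/rᵢⱼ.
Pair separations: r₁₂ = 2.57 m, r₁₃ = 1.88 m, r₁₄ = 0.0900 m, r₂₃ = 0.694 m, r₂₄ = 2.66 m, r₃₄ = 1.97 m.
Summing all 6 pair terms gives U = 0.834 J.

0.834 J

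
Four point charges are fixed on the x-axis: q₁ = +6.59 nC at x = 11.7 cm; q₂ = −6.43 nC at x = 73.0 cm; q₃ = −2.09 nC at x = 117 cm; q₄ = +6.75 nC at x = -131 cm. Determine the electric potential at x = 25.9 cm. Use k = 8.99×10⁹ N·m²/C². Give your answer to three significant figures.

313 V

Electric potential is a scalar, so the contributions from each charge add algebraically: V = Σ kqᵢ/rᵢ.
Distances from the field point to each charge: r₁ = 0.142 m, r₂ = 0.471 m, r₃ = 0.911 m, r₄ = 1.57 m.
V = k[(6.59×10⁻⁹)/(0.142) + (-6.43×10⁻⁹)/(0.471) + (-2.09×10⁻⁹)/(0.911) + (6.75×10⁻⁹)/(1.57)] = 313 V.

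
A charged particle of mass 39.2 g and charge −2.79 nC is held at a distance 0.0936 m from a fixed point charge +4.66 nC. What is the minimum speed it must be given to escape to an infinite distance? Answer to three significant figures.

7.98×10⁻³ m/s

To just escape, total mechanical energy must reach zero at infinity: ½mv²_min + U = 0, so ½mv²_min = −U = |kQq|/r.
|U| = |kQq|/r = (8.99×10⁹ N·m²/C²)(4.66×10⁻⁹)(2.79×10⁻⁹)/(0.0936) = 1.25×10⁻⁶ J.
v_min = √(2|U|/m) = √(2·1.25×10⁻⁶/0.0392) = 7.98×10⁻³ m/s.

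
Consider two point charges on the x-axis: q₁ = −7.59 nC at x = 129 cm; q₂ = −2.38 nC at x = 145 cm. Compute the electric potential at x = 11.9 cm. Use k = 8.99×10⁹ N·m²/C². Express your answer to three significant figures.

Electric potential is a scalar, so the contributions from each charge add algebraically: V = Σ kqᵢ/rᵢ.
Distances from the field point to each charge: r₁ = 1.17 m, r₂ = 1.33 m.
V = k[(-7.59×10⁻⁹)/(1.17) + (-2.38×10⁻⁹)/(1.33)] = -74.3 V.

-74.3 V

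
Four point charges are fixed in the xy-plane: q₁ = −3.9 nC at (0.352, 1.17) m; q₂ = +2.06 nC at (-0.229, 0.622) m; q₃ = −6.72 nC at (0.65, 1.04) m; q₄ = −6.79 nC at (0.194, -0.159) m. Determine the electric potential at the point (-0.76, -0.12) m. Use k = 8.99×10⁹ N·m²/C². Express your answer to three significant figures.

-97.3 V

The total potential is the scalar sum of each charge's contribution, V = Σ kqᵢ/rᵢ.
Distances from the field point to each charge: r₁ = 1.70 m, r₂ = 0.912 m, r₃ = 1.83 m, r₄ = 0.955 m.
V = k[(-3.90×10⁻⁹)/(1.70) + (2.06×10⁻⁹)/(0.912) + (-6.72×10⁻⁹)/(1.83) + (-6.79×10⁻⁹)/(0.955)] = -97.3 V.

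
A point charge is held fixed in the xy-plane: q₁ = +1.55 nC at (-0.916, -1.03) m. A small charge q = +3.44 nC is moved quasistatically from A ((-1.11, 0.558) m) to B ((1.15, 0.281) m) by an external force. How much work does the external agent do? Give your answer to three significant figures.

-1.04×10⁻⁸ J

For quasistatic motion the external work equals the change in potential energy: W_ext = qΔV = q(V_B − V_A).
At A: distance to the source charge is 1.60 m; V_A = kq₁/r = 8.71 V.
At B: distance to the source charge is 2.45 m; V_B = kq₁/r = 5.69 V.
ΔV = V_B − V_A = -3.02 V.
W_ext = qΔV = (3.44×10⁻⁹ C)(-3.02 V) = -1.04×10⁻⁸ J.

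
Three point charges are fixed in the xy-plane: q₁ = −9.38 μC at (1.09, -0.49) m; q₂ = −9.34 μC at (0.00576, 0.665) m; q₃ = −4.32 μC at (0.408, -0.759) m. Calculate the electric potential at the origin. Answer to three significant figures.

-2.42×10⁵ V

The total potential is the scalar sum of each charge's contribution, V = Σ kqᵢ/rᵢ.
Distances from the field point to each charge: r₁ = 1.20 m, r₂ = 0.665 m, r₃ = 0.862 m.
V = k[(-9.38×10⁻⁶)/(1.20) + (-9.34×10⁻⁶)/(0.665) + (-4.32×10⁻⁶)/(0.862)] = -2.42×10⁵ V.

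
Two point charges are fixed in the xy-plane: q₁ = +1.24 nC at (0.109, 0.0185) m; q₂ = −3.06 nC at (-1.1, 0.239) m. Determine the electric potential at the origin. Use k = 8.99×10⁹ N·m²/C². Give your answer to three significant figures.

76.4 V

Electric potential is a scalar, so the contributions from each charge add algebraically: V = Σ kqᵢ/rᵢ.
Distances from the field point to each charge: r₁ = 0.111 m, r₂ = 1.13 m.
V = k[(1.24×10⁻⁹)/(0.111) + (-3.06×10⁻⁹)/(1.13)] = 76.4 V.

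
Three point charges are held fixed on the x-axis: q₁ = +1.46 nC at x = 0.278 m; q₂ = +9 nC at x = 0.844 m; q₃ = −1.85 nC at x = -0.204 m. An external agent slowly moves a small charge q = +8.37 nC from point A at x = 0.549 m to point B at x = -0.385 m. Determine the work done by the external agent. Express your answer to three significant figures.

-2.57×10⁻⁶ J

For quasistatic motion the external work equals the change in potential energy: W_ext = qΔV = q(V_B − V_A).
At A: distances to the source charges are 0.271 m, 0.295 m, 0.753 m; V_A = Σ kqᵢ/rᵢ = 301 V.
At B: distances to the source charges are 0.663 m, 1.23 m, 0.181 m; V_B = Σ kqᵢ/rᵢ = -6.26 V.
ΔV = V_B − V_A = -307 V.
W_ext = qΔV = (8.37×10⁻⁹ C)(-307 V) = -2.57×10⁻⁶ J.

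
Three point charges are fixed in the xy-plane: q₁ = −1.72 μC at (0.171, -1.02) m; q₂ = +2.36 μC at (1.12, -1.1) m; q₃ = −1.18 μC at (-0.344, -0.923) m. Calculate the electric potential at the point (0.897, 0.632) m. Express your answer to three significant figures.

-1750 V

Electric potential is a scalar, so the contributions from each charge add algebraically: V = Σ kqᵢ/rᵢ.
Distances from the field point to each charge: r₁ = 1.80 m, r₂ = 1.75 m, r₃ = 1.99 m.
V = k[(-1.72×10⁻⁶)/(1.80) + (2.36×10⁻⁶)/(1.75) + (-1.18×10⁻⁶)/(1.99)] = -1750 V.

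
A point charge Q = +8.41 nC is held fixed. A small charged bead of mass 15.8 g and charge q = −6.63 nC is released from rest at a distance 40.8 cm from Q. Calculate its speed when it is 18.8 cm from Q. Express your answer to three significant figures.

Only the electrostatic force acts, so mechanical energy is conserved: ½mv² = U₁ − U₂ = kQq(1/r₁ − 1/r₂).
U₁ − U₂ = (8.99×10⁹ N·m²/C²)(8.41×10⁻⁹ C)(-6.63×10⁻⁹ C)(1/0.408 − 1/0.188) = 1.44×10⁻⁶ J.
v = √(2·1.44×10⁻⁶/0.0158) = 0.0135 m/s.

0.0135 m/s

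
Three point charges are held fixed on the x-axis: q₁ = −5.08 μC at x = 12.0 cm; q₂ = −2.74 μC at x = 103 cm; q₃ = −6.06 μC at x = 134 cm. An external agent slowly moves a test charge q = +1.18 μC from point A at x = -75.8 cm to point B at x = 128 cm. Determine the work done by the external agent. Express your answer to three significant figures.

For quasistatic motion the external work equals the change in potential energy: W_ext = qΔV = q(V_B − V_A).
At A: distances to the source charges are 0.878 m, 1.79 m, 2.10 m; V_A = Σ kqᵢ/rᵢ = -9.18×10⁴ V.
At B: distances to the source charges are 1.16 m, 0.250 m, 0.0600 m; V_B = Σ kqᵢ/rᵢ = -1.05×10⁶ V.
ΔV = V_B − V_A = -9.54×10⁵ V.
W_ext = qΔV = (1.18×10⁻⁶ C)(-9.54×10⁵ V) = -1.13 J.

-1.13 J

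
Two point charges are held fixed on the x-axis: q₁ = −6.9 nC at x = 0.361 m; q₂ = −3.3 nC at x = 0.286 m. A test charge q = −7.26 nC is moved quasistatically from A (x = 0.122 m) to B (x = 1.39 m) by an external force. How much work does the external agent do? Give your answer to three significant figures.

-2.56×10⁻⁶ J

For quasistatic motion the external work equals the change in potential energy: W_ext = qΔV = q(V_B − V_A).
At A: distances to the source charges are 0.239 m, 0.164 m; V_A = Σ kqᵢ/rᵢ = -440 V.
At B: distances to the source charges are 1.03 m, 1.10 m; V_B = Σ kqᵢ/rᵢ = -87.2 V.
ΔV = V_B − V_A = 353 V.
W_ext = qΔV = (-7.26×10⁻⁹ C)(353 V) = -2.56×10⁻⁶ J.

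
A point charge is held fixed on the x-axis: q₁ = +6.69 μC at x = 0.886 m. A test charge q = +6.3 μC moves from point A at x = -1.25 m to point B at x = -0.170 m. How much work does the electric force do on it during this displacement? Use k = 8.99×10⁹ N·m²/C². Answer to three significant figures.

-0.181 J

The work done by the electric force is W_field = −ΔU = −q(V_B − V_A) = q(V_A − V_B).
At A: distance to the source charge is 2.14 m; V_A = kq₁/r = 2.82×10⁴ V.
At B: distance to the source charge is 1.06 m; V_B = kq₁/r = 5.70×10⁴ V.
ΔV = V_B − V_A = 2.88×10⁴ V.
W_field = −qΔV = −(6.30×10⁻⁶ C)(2.88×10⁴ V) = -0.181 J.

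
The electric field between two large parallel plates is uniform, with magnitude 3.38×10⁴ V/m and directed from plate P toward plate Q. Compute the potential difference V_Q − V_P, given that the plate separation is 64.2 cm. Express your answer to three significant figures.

In a uniform field, potential decreases in the direction of E: ΔV = −E·d for a displacement d parallel to E.
Going from P to Q is a displacement of 64.2 cm along the field, so V_Q − V_P = −Ed = -2.17×10⁴ V.

-2.17×10⁴ V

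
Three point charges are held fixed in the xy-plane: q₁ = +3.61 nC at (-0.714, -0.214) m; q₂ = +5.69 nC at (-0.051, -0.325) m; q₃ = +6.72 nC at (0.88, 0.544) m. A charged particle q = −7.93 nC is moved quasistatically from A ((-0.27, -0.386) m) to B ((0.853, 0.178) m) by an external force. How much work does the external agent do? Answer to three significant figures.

7.92×10⁻⁷ J

For quasistatic motion the external work equals the change in potential energy: W_ext = qΔV = q(V_B − V_A).
At A: distances to the source charges are 0.476 m, 0.227 m, 1.48 m; V_A = Σ kqᵢ/rᵢ = 334 V.
At B: distances to the source charges are 1.62 m, 1.03 m, 0.367 m; V_B = Σ kqᵢ/rᵢ = 234 V.
ΔV = V_B − V_A = -99.9 V.
W_ext = qΔV = (-7.93×10⁻⁹ C)(-99.9 V) = 7.92×10⁻⁷ J.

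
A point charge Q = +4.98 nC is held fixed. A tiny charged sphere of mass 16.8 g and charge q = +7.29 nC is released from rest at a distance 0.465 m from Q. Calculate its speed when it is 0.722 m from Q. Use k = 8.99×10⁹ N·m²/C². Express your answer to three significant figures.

Only the electrostatic force acts, so mechanical energy is conserved: ½mv² = U₁ − U₂ = kQq(1/r₁ − 1/r₂).
U₁ − U₂ = (8.99×10⁹ N·m²/C²)(4.98×10⁻⁹ C)(7.29×10⁻⁹ C)(1/0.465 − 1/0.722) = 2.50×10⁻⁷ J.
v = √(2·2.50×10⁻⁷/0.0168) = 5.45×10⁻³ m/s.

5.45×10⁻³ m/s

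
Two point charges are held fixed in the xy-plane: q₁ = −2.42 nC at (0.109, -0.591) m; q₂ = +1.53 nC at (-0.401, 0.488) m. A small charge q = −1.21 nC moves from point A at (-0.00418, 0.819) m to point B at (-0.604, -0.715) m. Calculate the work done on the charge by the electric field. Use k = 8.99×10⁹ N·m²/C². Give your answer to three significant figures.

-3.63×10⁻⁸ J

The work done by the electric force is W_field = −ΔU = −q(V_B − V_A) = q(V_A − V_B).
At A: distances to the source charges are 1.41 m, 0.517 m; V_A = Σ kqᵢ/rᵢ = 11.2 V.
At B: distances to the source charges are 0.724 m, 1.22 m; V_B = Σ kqᵢ/rᵢ = -18.8 V.
ΔV = V_B − V_A = -30.0 V.
W_field = −qΔV = −(-1.21×10⁻⁹ C)(-30.0 V) = -3.63×10⁻⁸ J.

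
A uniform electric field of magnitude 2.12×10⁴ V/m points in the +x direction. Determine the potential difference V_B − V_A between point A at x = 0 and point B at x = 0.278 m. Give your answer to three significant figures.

-5890 V

In a uniform field, potential decreases in the direction of E: V_B − V_A = −E·Δx.
V_B − V_A = −(2.12×10⁴ V/m)(0.278 m) = -5890 V.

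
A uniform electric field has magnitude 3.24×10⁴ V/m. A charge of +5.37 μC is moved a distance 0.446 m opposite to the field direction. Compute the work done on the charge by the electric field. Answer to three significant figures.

-0.0776 J

The potential change for a displacement 0.446 m opposite to the field direction is ΔV = +Ed = 1.45×10⁴ V.
W_field = −qΔV = -0.0776 J.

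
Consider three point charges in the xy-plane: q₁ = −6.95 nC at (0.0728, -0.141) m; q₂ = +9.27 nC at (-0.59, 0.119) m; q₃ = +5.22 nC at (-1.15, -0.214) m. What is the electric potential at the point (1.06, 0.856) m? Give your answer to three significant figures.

The total potential is the scalar sum of each charge's contribution, V = Σ kqᵢ/rᵢ.
Distances from the field point to each charge: r₁ = 1.40 m, r₂ = 1.81 m, r₃ = 2.46 m.
V = k[(-6.95×10⁻⁹)/(1.40) + (9.27×10⁻⁹)/(1.81) + (5.22×10⁻⁹)/(2.46)] = 20.7 V.

20.7 V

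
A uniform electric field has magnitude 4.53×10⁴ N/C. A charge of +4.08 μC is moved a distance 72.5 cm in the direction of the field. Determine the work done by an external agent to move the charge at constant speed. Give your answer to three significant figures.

The potential change for a displacement 72.5 cm in the direction of the field is ΔV = −Ed = -3.28×10⁴ V.
W_ext = qΔV = -0.134 J.

-0.134 J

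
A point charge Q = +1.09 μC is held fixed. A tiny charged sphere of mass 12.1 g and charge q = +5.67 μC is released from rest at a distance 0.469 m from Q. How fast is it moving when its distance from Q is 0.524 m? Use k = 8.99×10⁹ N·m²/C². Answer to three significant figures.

1.43 m/s

Only the electrostatic force acts, so mechanical energy is conserved: ½mv² = U₁ − U₂ = kQq(1/r₁ − 1/r₂).
U₁ − U₂ = (8.99×10⁹ N·m²/C²)(1.09×10⁻⁶ C)(5.67×10⁻⁶ C)(1/0.469 − 1/0.524) = 0.0124 J.
v = √(2·0.0124/0.0121) = 1.43 m/s.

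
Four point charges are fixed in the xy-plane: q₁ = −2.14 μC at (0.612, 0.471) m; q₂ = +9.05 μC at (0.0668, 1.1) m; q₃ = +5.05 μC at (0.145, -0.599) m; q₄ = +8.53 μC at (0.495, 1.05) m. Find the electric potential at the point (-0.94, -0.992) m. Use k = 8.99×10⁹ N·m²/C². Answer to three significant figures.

9.61×10⁴ V

Electric potential is a scalar, so the contributions from each charge add algebraically: V = Σ kqᵢ/rᵢ.
Distances from the field point to each charge: r₁ = 2.13 m, r₂ = 2.32 m, r₃ = 1.15 m, r₄ = 2.50 m.
V = k[(-2.14×10⁻⁶)/(2.13) + (9.05×10⁻⁶)/(2.32) + (5.05×10⁻⁶)/(1.15) + (8.53×10⁻⁶)/(2.50)] = 9.61×10⁴ V.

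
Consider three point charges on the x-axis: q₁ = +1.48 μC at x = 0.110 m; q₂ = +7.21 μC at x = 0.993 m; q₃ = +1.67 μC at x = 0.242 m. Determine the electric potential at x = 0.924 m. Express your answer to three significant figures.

Electric potential is a scalar, so the contributions from each charge add algebraically: V = Σ kqᵢ/rᵢ.
Distances from the field point to each charge: r₁ = 0.814 m, r₂ = 0.0690 m, r₃ = 0.682 m.
V = k[(1.48×10⁻⁶)/(0.814) + (7.21×10⁻⁶)/(0.0690) + (1.67×10⁻⁶)/(0.682)] = 9.78×10⁵ V.

9.78×10⁵ V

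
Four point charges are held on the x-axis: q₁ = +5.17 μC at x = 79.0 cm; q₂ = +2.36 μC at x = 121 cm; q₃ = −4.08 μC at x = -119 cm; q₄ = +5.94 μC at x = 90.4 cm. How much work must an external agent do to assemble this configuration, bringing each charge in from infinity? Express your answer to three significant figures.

2.86 J

The work to assemble the configuration equals its total potential energy, U = Σ kqᵢqⱼ/rᵢⱼ over all pairs.
Pair separations: r₁₂ = 0.420 m, r₁₃ = 1.98 m, r₁₄ = 0.114 m, r₂₃ = 2.40 m, r₂₄ = 0.306 m, r₃₄ = 2.09 m.
Summing all 6 pair terms gives U = 2.86 J.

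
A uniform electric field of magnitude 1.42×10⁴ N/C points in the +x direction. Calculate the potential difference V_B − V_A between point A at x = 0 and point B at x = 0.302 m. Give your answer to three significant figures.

-4290 V

In a uniform field, potential decreases in the direction of E: V_B − V_A = −E·Δx.
V_B − V_A = −(1.42×10⁴ V/m)(0.302 m) = -4290 V.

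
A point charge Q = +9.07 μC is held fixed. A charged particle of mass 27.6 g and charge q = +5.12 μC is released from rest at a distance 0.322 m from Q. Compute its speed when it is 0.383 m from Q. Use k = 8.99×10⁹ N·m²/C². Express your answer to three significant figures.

3.87 m/s

Only the electrostatic force acts, so mechanical energy is conserved: ½mv² = U₁ − U₂ = kQq(1/r₁ − 1/r₂).
U₁ − U₂ = (8.99×10⁹ N·m²/C²)(9.07×10⁻⁶ C)(5.12×10⁻⁶ C)(1/0.322 − 1/0.383) = 0.206 J.
v = √(2·0.206/0.0276) = 3.87 m/s.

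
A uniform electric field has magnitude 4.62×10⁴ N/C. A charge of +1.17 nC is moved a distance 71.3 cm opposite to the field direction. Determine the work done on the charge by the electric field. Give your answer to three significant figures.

The potential change for a displacement 71.3 cm opposite to the field direction is ΔV = +Ed = 3.29×10⁴ V.
W_field = −qΔV = -3.85×10⁻⁵ J.

-3.85×10⁻⁵ J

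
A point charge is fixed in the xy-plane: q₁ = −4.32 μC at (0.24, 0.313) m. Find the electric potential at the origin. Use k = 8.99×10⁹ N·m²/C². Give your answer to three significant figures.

-9.85×10⁴ V

The total potential is the scalar sum of each charge's contribution, V = Σ kqᵢ/rᵢ.
Distances from the field point to each charge: r₁ = 0.394 m.
V = k[(-4.32×10⁻⁶)/(0.394)] = -9.85×10⁴ V.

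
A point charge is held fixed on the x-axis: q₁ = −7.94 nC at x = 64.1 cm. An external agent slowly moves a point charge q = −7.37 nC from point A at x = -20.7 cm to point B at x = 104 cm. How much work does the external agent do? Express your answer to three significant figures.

For quasistatic motion the external work equals the change in potential energy: W_ext = qΔV = q(V_B − V_A).
At A: distance to the source charge is 0.848 m; V_A = kq₁/r = -84.2 V.
At B: distance to the source charge is 0.399 m; V_B = kq₁/r = -179 V.
ΔV = V_B − V_A = -94.7 V.
W_ext = qΔV = (-7.37×10⁻⁹ C)(-94.7 V) = 6.98×10⁻⁷ J.

6.98×10⁻⁷ J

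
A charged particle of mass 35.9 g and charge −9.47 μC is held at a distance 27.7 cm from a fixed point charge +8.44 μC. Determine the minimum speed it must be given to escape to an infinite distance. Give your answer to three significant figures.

12.0 m/s

To just escape, total mechanical energy must reach zero at infinity: ½mv²_min + U = 0, so ½mv²_min = −U = |kQq|/r.
|U| = |kQq|/r = (8.99×10⁹ N·m²/C²)(8.44×10⁻⁶)(9.47×10⁻⁶)/(0.277) = 2.59 J.
v_min = √(2|U|/m) = √(2·2.59/0.0359) = 12.0 m/s.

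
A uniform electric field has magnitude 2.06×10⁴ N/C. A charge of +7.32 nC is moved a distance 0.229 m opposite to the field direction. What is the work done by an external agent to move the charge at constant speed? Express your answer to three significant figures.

3.45×10⁻⁵ J

The potential change for a displacement 0.229 m opposite to the field direction is ΔV = +Ed = 4720 V.
W_ext = qΔV = 3.45×10⁻⁵ J.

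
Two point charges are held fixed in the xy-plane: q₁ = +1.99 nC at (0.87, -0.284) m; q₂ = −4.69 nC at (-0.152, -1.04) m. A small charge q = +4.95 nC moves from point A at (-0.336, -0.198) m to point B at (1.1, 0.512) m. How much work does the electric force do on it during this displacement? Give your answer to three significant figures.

-1.71×10⁻⁷ J

The work done by the electric force is W_field = −ΔU = −q(V_B − V_A) = q(V_A − V_B).
At A: distances to the source charges are 1.21 m, 0.862 m; V_A = Σ kqᵢ/rᵢ = -34.1 V.
At B: distances to the source charges are 0.829 m, 1.99 m; V_B = Σ kqᵢ/rᵢ = 0.447 V.
ΔV = V_B − V_A = 34.6 V.
W_field = −qΔV = −(4.95×10⁻⁹ C)(34.6 V) = -1.71×10⁻⁷ J.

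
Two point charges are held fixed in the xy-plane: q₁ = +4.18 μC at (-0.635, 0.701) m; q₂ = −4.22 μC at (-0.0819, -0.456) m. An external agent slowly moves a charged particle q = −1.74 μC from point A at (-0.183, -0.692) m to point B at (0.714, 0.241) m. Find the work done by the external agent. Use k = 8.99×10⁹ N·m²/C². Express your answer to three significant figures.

-0.196 J

For quasistatic motion the external work equals the change in potential energy: W_ext = qΔV = q(V_B − V_A).
At A: distances to the source charges are 1.46 m, 0.257 m; V_A = Σ kqᵢ/rᵢ = -1.22×10⁵ V.
At B: distances to the source charges are 1.43 m, 1.06 m; V_B = Σ kqᵢ/rᵢ = -9490 V.
ΔV = V_B − V_A = 1.13×10⁵ V.
W_ext = qΔV = (-1.74×10⁻⁶ C)(1.13×10⁵ V) = -0.196 J.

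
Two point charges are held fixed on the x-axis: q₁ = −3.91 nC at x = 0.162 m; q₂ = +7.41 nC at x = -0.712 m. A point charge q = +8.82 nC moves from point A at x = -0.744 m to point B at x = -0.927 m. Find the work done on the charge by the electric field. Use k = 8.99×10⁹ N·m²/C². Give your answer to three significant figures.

1.56×10⁻⁵ J

The work done by the electric force is W_field = −ΔU = −q(V_B − V_A) = q(V_A − V_B).
At A: distances to the source charges are 0.906 m, 0.0320 m; V_A = Σ kqᵢ/rᵢ = 2040 V.
At B: distances to the source charges are 1.09 m, 0.215 m; V_B = Σ kqᵢ/rᵢ = 278 V.
ΔV = V_B − V_A = -1770 V.
W_field = −qΔV = −(8.82×10⁻⁹ C)(-1770 V) = 1.56×10⁻⁵ J.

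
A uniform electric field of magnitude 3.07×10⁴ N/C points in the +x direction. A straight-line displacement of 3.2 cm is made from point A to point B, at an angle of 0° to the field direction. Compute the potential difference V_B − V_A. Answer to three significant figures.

-982 V

Only the component of displacement along E changes the potential: ΔV = −E·d·cosθ.
ΔV = −(3.07×10⁴ V/m)(0.0320 m)cos0° = -982 V.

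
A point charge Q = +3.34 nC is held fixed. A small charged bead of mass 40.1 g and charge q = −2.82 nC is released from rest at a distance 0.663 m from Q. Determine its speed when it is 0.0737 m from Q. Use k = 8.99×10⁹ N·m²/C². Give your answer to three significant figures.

Only the electrostatic force acts, so mechanical energy is conserved: ½mv² = U₁ − U₂ = kQq(1/r₁ − 1/r₂).
U₁ − U₂ = (8.99×10⁹ N·m²/C²)(3.34×10⁻⁹ C)(-2.82×10⁻⁹ C)(1/0.663 − 1/0.0737) = 1.02×10⁻⁶ J.
v = √(2·1.02×10⁻⁶/0.0401) = 7.14×10⁻³ m/s.

7.14×10⁻³ m/s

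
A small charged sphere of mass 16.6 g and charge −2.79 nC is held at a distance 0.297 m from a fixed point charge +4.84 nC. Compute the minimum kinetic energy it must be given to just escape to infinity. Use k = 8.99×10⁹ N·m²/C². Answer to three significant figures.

4.09×10⁻⁷ J

To just escape, total mechanical energy must reach zero at infinity: ½mv²_min + U = 0, so ½mv²_min = −U = |kQq|/r.
|U| = |kQq|/r = (8.99×10⁹ N·m²/C²)(4.84×10⁻⁹)(2.79×10⁻⁹)/(0.297) = 4.09×10⁻⁷ J.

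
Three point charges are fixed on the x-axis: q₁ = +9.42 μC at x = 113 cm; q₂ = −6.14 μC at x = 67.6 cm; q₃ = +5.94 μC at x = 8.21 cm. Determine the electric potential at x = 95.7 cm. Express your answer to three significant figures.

Electric potential is a scalar, so the contributions from each charge add algebraically: V = Σ kqᵢ/rᵢ.
Distances from the field point to each charge: r₁ = 0.173 m, r₂ = 0.281 m, r₃ = 0.875 m.
V = k[(9.42×10⁻⁶)/(0.173) + (-6.14×10⁻⁶)/(0.281) + (5.94×10⁻⁶)/(0.875)] = 3.54×10⁵ V.

3.54×10⁵ V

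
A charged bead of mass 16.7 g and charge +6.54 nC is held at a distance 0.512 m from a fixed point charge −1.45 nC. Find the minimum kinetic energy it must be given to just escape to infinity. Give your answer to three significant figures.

To just escape, total mechanical energy must reach zero at infinity: ½mv²_min + U = 0, so ½mv²_min = −U = |kQq|/r.
|U| = |kQq|/r = (8.99×10⁹ N·m²/C²)(1.45×10⁻⁹)(6.54×10⁻⁹)/(0.512) = 1.67×10⁻⁷ J.

1.67×10⁻⁷ J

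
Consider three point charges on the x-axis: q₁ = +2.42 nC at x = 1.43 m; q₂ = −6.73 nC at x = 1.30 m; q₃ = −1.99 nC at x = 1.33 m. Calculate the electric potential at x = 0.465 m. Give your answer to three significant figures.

The total potential is the scalar sum of each charge's contribution, V = Σ kqᵢ/rᵢ.
Distances from the field point to each charge: r₁ = 0.965 m, r₂ = 0.835 m, r₃ = 0.865 m.
V = k[(2.42×10⁻⁹)/(0.965) + (-6.73×10⁻⁹)/(0.835) + (-1.99×10⁻⁹)/(0.865)] = -70.6 V.

-70.6 V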